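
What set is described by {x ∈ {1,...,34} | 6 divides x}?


Checking each candidate:
Condition: multiples of 6 in {1,...,34}
Result = {6, 12, 18, 24, 30}

{6, 12, 18, 24, 30}


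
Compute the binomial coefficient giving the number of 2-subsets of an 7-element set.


C(n,k) = n! / (k!(n-k)!)
C(7,2) = 7! / (2!5!)
= 21

C(7,2) = 21


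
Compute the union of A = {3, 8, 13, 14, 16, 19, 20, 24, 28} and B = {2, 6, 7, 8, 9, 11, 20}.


A ∪ B = all elements in A or B (or both)
A = {3, 8, 13, 14, 16, 19, 20, 24, 28}
B = {2, 6, 7, 8, 9, 11, 20}
A ∪ B = {2, 3, 6, 7, 8, 9, 11, 13, 14, 16, 19, 20, 24, 28}

A ∪ B = {2, 3, 6, 7, 8, 9, 11, 13, 14, 16, 19, 20, 24, 28}


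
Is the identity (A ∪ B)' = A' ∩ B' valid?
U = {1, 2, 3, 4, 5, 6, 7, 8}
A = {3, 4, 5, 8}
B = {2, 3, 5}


LHS: A ∪ B = {2, 3, 4, 5, 8}
(A ∪ B)' = U \ (A ∪ B) = {1, 6, 7}
A' = {1, 2, 6, 7}, B' = {1, 4, 6, 7, 8}
Claimed RHS: A' ∩ B' = {1, 6, 7}
Identity is VALID: LHS = RHS = {1, 6, 7} ✓

Identity is valid. (A ∪ B)' = A' ∩ B' = {1, 6, 7}


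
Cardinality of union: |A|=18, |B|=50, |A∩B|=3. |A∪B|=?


|A ∪ B| = |A| + |B| - |A ∩ B|
= 18 + 50 - 3
= 65

|A ∪ B| = 65


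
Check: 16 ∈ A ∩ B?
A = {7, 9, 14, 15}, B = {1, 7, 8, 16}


A = {7, 9, 14, 15}, B = {1, 7, 8, 16}
A ∩ B = elements in both A and B
A ∩ B = {7}
Checking if 16 ∈ A ∩ B
16 is not in A ∩ B → False

16 ∉ A ∩ B


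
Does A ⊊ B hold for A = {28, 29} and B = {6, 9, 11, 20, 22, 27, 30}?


A ⊂ B requires: A ⊆ B AND A ≠ B.
A ⊆ B? No
A ⊄ B, so A is not a proper subset.

No, A is not a proper subset of B


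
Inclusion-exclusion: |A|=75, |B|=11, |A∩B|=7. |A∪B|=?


|A ∪ B| = |A| + |B| - |A ∩ B|
= 75 + 11 - 7
= 79

|A ∪ B| = 79


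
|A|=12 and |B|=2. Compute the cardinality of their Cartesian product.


|A × B| = |A| × |B|
= 12 × 2
= 24

|A × B| = 24


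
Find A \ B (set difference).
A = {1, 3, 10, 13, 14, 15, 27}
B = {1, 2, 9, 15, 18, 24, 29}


A \ B = elements in A but not in B
A = {1, 3, 10, 13, 14, 15, 27}
B = {1, 2, 9, 15, 18, 24, 29}
Remove from A any elements in B
A \ B = {3, 10, 13, 14, 27}

A \ B = {3, 10, 13, 14, 27}


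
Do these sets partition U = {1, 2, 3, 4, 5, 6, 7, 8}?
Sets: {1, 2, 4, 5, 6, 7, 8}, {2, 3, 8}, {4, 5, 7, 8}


A partition requires: (1) non-empty parts, (2) pairwise disjoint, (3) union = U
Parts: {1, 2, 4, 5, 6, 7, 8}, {2, 3, 8}, {4, 5, 7, 8}
Union of parts: {1, 2, 3, 4, 5, 6, 7, 8}
U = {1, 2, 3, 4, 5, 6, 7, 8}
All non-empty? True
Pairwise disjoint? False
Covers U? True

No, not a valid partition


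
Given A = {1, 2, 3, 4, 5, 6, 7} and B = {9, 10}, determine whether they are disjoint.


Disjoint means A ∩ B = ∅.
A ∩ B = ∅
A ∩ B = ∅, so A and B are disjoint.

Yes, A and B are disjoint


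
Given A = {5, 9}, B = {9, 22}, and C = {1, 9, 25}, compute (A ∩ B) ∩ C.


A ∩ B = {9}
(A ∩ B) ∩ C = {9}

A ∩ B ∩ C = {9}


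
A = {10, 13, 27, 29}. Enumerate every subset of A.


|A| = 4, so |P(A)| = 2^4 = 16
Enumerate subsets by cardinality (0 to 4):
∅, {10}, {13}, {27}, {29}, {10, 13}, {10, 27}, {10, 29}, {13, 27}, {13, 29}, {27, 29}, {10, 13, 27}, {10, 13, 29}, {10, 27, 29}, {13, 27, 29}, {10, 13, 27, 29}

P(A) has 16 subsets: ∅, {10}, {13}, {27}, {29}, {10, 13}, {10, 27}, {10, 29}, {13, 27}, {13, 29}, {27, 29}, {10, 13, 27}, {10, 13, 29}, {10, 27, 29}, {13, 27, 29}, {10, 13, 27, 29}


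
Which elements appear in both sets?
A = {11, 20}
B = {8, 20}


A ∩ B = elements in both A and B
A = {11, 20}
B = {8, 20}
A ∩ B = {20}

A ∩ B = {20}


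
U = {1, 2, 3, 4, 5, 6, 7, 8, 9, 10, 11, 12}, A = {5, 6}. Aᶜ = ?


Aᶜ = U \ A = elements in U but not in A
U = {1, 2, 3, 4, 5, 6, 7, 8, 9, 10, 11, 12}
A = {5, 6}
Aᶜ = {1, 2, 3, 4, 7, 8, 9, 10, 11, 12}

Aᶜ = {1, 2, 3, 4, 7, 8, 9, 10, 11, 12}


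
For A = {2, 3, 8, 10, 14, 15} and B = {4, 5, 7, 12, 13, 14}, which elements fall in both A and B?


A = {2, 3, 8, 10, 14, 15}
B = {4, 5, 7, 12, 13, 14}
Region: in both A and B
Elements: {14}

Elements in both A and B: {14}


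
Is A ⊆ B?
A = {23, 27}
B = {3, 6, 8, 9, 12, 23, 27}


A ⊆ B means every element of A is in B.
All elements of A are in B.
So A ⊆ B.

Yes, A ⊆ B


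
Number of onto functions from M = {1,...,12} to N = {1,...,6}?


n = |M| = 12, k = |N| = 6. Surjections via inclusion-exclusion:
S(n,k) = Σ(-1)^i × C(k,i) × (k-i)^n, i=0 to k
i=0: (-1)^0×C(6,0)×6^12 = 2176782336
i=1: (-1)^1×C(6,1)×5^12 = -1464843750
i=2: (-1)^2×C(6,2)×4^12 = 251658240
i=3: (-1)^3×C(6,3)×3^12 = -10628820
i=4: (-1)^4×C(6,4)×2^12 = 61440
i=5: (-1)^5×C(6,5)×1^12 = -6
i=6: (-1)^6×C(6,6)×0^12 = 0
Total = 953029440

Number of surjections = 953029440


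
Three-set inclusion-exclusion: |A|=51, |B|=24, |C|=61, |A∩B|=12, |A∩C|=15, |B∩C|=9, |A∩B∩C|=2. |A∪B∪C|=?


|A∪B∪C| = |A|+|B|+|C| - |A∩B|-|A∩C|-|B∩C| + |A∩B∩C|
= 51+24+61 - 12-15-9 + 2
= 136 - 36 + 2
= 102

|A ∪ B ∪ C| = 102


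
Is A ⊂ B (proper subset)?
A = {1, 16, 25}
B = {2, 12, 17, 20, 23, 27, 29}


A ⊂ B requires: A ⊆ B AND A ≠ B.
A ⊆ B? No
A ⊄ B, so A is not a proper subset.

No, A is not a proper subset of B


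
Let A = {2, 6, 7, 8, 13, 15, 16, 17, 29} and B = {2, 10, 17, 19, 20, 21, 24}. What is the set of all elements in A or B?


A ∪ B = all elements in A or B (or both)
A = {2, 6, 7, 8, 13, 15, 16, 17, 29}
B = {2, 10, 17, 19, 20, 21, 24}
A ∪ B = {2, 6, 7, 8, 10, 13, 15, 16, 17, 19, 20, 21, 24, 29}

A ∪ B = {2, 6, 7, 8, 10, 13, 15, 16, 17, 19, 20, 21, 24, 29}


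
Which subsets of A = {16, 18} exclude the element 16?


A subset of A that omits 16 is a subset of A \ {16}, so there are 2^(n-1) = 2^1 = 2 of them.
Subsets excluding 16: ∅, {18}

Subsets excluding 16 (2 total): ∅, {18}


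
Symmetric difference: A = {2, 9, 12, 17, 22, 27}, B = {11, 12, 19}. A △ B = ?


A △ B = (A \ B) ∪ (B \ A) = elements in exactly one of A or B
A \ B = {2, 9, 17, 22, 27}
B \ A = {11, 19}
A △ B = {2, 9, 11, 17, 19, 22, 27}

A △ B = {2, 9, 11, 17, 19, 22, 27}


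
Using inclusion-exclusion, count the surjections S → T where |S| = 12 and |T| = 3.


n = |S| = 12, k = |T| = 3. Surjections via inclusion-exclusion:
S(n,k) = Σ(-1)^i × C(k,i) × (k-i)^n, i=0 to k
i=0: (-1)^0×C(3,0)×3^12 = 531441
i=1: (-1)^1×C(3,1)×2^12 = -12288
i=2: (-1)^2×C(3,2)×1^12 = 3
i=3: (-1)^3×C(3,3)×0^12 = 0
Total = 519156

Number of surjections = 519156


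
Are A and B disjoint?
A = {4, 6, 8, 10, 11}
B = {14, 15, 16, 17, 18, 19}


Disjoint means A ∩ B = ∅.
A ∩ B = ∅
A ∩ B = ∅, so A and B are disjoint.

Yes, A and B are disjoint


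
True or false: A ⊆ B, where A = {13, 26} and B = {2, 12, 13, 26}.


A ⊆ B means every element of A is in B.
All elements of A are in B.
So A ⊆ B.

Yes, A ⊆ B


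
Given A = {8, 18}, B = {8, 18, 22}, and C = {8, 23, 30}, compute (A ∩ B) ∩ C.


A ∩ B = {8, 18}
(A ∩ B) ∩ C = {8}

A ∩ B ∩ C = {8}


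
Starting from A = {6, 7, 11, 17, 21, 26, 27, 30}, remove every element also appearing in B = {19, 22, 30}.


A \ B = elements in A but not in B
A = {6, 7, 11, 17, 21, 26, 27, 30}
B = {19, 22, 30}
Remove from A any elements in B
A \ B = {6, 7, 11, 17, 21, 26, 27}

A \ B = {6, 7, 11, 17, 21, 26, 27}


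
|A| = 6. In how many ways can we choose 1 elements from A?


C(n,k) = n! / (k!(n-k)!)
C(6,1) = 6! / (1!5!)
= 6

C(6,1) = 6


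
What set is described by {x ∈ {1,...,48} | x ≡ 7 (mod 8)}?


Checking each candidate:
Condition: x in {1,...,48} with x ≡ 7 (mod 8)
Result = {7, 15, 23, 31, 39, 47}

{7, 15, 23, 31, 39, 47}


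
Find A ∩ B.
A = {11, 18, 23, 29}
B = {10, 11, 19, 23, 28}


A ∩ B = elements in both A and B
A = {11, 18, 23, 29}
B = {10, 11, 19, 23, 28}
A ∩ B = {11, 23}

A ∩ B = {11, 23}


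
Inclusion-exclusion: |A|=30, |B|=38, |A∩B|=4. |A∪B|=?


|A ∪ B| = |A| + |B| - |A ∩ B|
= 30 + 38 - 4
= 64

|A ∪ B| = 64


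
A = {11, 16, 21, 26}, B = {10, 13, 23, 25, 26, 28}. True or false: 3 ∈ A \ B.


A = {11, 16, 21, 26}, B = {10, 13, 23, 25, 26, 28}
A \ B = elements in A but not in B
A \ B = {11, 16, 21}
Checking if 3 ∈ A \ B
3 is not in A \ B → False

3 ∉ A \ B


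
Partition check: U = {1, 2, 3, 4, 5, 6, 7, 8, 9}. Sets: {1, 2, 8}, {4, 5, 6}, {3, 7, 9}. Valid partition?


A partition requires: (1) non-empty parts, (2) pairwise disjoint, (3) union = U
Parts: {1, 2, 8}, {4, 5, 6}, {3, 7, 9}
Union of parts: {1, 2, 3, 4, 5, 6, 7, 8, 9}
U = {1, 2, 3, 4, 5, 6, 7, 8, 9}
All non-empty? True
Pairwise disjoint? True
Covers U? True

Yes, valid partition


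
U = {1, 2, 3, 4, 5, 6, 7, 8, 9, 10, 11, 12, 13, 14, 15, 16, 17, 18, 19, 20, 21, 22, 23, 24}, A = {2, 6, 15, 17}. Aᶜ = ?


Aᶜ = U \ A = elements in U but not in A
U = {1, 2, 3, 4, 5, 6, 7, 8, 9, 10, 11, 12, 13, 14, 15, 16, 17, 18, 19, 20, 21, 22, 23, 24}
A = {2, 6, 15, 17}
Aᶜ = {1, 3, 4, 5, 7, 8, 9, 10, 11, 12, 13, 14, 16, 18, 19, 20, 21, 22, 23, 24}

Aᶜ = {1, 3, 4, 5, 7, 8, 9, 10, 11, 12, 13, 14, 16, 18, 19, 20, 21, 22, 23, 24}


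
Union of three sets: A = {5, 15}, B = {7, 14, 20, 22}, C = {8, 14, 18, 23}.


A ∪ B = {5, 7, 14, 15, 20, 22}
(A ∪ B) ∪ C = {5, 7, 8, 14, 15, 18, 20, 22, 23}

A ∪ B ∪ C = {5, 7, 8, 14, 15, 18, 20, 22, 23}


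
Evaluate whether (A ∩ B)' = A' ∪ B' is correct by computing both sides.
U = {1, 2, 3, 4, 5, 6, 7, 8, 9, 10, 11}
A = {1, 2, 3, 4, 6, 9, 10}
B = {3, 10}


LHS: A ∩ B = {3, 10}
(A ∩ B)' = U \ (A ∩ B) = {1, 2, 4, 5, 6, 7, 8, 9, 11}
A' = {5, 7, 8, 11}, B' = {1, 2, 4, 5, 6, 7, 8, 9, 11}
Claimed RHS: A' ∪ B' = {1, 2, 4, 5, 6, 7, 8, 9, 11}
Identity is VALID: LHS = RHS = {1, 2, 4, 5, 6, 7, 8, 9, 11} ✓

Identity is valid. (A ∩ B)' = A' ∪ B' = {1, 2, 4, 5, 6, 7, 8, 9, 11}


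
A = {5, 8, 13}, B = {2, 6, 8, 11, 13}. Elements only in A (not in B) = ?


A = {5, 8, 13}
B = {2, 6, 8, 11, 13}
Region: only in A (not in B)
Elements: {5}

Elements only in A (not in B): {5}


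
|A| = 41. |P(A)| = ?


Number of subsets = 2^n
= 2^41
= 2199023255552

|P(A)| = 2199023255552


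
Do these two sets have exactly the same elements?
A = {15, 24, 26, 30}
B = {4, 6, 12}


Two sets are equal iff they have exactly the same elements.
A = {15, 24, 26, 30}
B = {4, 6, 12}
Differences: {4, 6, 12, 15, 24, 26, 30}
A ≠ B

No, A ≠ B


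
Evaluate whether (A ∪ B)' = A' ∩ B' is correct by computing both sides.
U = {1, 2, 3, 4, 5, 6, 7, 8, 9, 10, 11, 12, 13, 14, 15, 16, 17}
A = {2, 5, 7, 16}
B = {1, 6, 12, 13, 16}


LHS: A ∪ B = {1, 2, 5, 6, 7, 12, 13, 16}
(A ∪ B)' = U \ (A ∪ B) = {3, 4, 8, 9, 10, 11, 14, 15, 17}
A' = {1, 3, 4, 6, 8, 9, 10, 11, 12, 13, 14, 15, 17}, B' = {2, 3, 4, 5, 7, 8, 9, 10, 11, 14, 15, 17}
Claimed RHS: A' ∩ B' = {3, 4, 8, 9, 10, 11, 14, 15, 17}
Identity is VALID: LHS = RHS = {3, 4, 8, 9, 10, 11, 14, 15, 17} ✓

Identity is valid. (A ∪ B)' = A' ∩ B' = {3, 4, 8, 9, 10, 11, 14, 15, 17}


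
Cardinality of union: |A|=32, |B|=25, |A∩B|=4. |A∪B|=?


|A ∪ B| = |A| + |B| - |A ∩ B|
= 32 + 25 - 4
= 53

|A ∪ B| = 53


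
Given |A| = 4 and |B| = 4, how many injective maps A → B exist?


An injection sends each of |A| = 4 inputs to a distinct output in B.
# injections = |B|·(|B|-1)·…·(|B|-|A|+1) = 4! / (4 - 4)!
= 4 × 3 × 2 × 1
= 24

Number of injections = 24


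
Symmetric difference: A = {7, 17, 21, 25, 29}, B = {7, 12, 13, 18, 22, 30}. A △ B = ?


A △ B = (A \ B) ∪ (B \ A) = elements in exactly one of A or B
A \ B = {17, 21, 25, 29}
B \ A = {12, 13, 18, 22, 30}
A △ B = {12, 13, 17, 18, 21, 22, 25, 29, 30}

A △ B = {12, 13, 17, 18, 21, 22, 25, 29, 30}


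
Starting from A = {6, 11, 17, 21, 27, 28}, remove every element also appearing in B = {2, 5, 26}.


A \ B = elements in A but not in B
A = {6, 11, 17, 21, 27, 28}
B = {2, 5, 26}
Remove from A any elements in B
A \ B = {6, 11, 17, 21, 27, 28}

A \ B = {6, 11, 17, 21, 27, 28}


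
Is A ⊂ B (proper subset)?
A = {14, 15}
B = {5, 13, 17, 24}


A ⊂ B requires: A ⊆ B AND A ≠ B.
A ⊆ B? No
A ⊄ B, so A is not a proper subset.

No, A is not a proper subset of B


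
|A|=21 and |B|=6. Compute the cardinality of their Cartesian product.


|A × B| = |A| × |B|
= 21 × 6
= 126

|A × B| = 126


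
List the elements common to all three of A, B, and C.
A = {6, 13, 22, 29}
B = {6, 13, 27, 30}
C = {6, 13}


A ∩ B = {6, 13}
(A ∩ B) ∩ C = {6, 13}

A ∩ B ∩ C = {6, 13}


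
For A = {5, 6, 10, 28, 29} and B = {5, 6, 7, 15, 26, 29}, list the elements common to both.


A ∩ B = elements in both A and B
A = {5, 6, 10, 28, 29}
B = {5, 6, 7, 15, 26, 29}
A ∩ B = {5, 6, 29}

A ∩ B = {5, 6, 29}


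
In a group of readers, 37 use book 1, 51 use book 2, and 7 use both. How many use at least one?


|A ∪ B| = |A| + |B| - |A ∩ B|
= 37 + 51 - 7
= 81

|A ∪ B| = 81


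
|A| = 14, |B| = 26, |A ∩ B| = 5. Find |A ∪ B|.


|A ∪ B| = |A| + |B| - |A ∩ B|
= 14 + 26 - 5
= 35

|A ∪ B| = 35


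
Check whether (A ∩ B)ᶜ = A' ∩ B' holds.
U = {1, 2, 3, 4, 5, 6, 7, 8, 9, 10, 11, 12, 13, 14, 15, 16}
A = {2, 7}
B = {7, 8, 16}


LHS: A ∩ B = {7}
(A ∩ B)' = U \ (A ∩ B) = {1, 2, 3, 4, 5, 6, 8, 9, 10, 11, 12, 13, 14, 15, 16}
A' = {1, 3, 4, 5, 6, 8, 9, 10, 11, 12, 13, 14, 15, 16}, B' = {1, 2, 3, 4, 5, 6, 9, 10, 11, 12, 13, 14, 15}
Claimed RHS: A' ∩ B' = {1, 3, 4, 5, 6, 9, 10, 11, 12, 13, 14, 15}
Identity is INVALID: LHS = {1, 2, 3, 4, 5, 6, 8, 9, 10, 11, 12, 13, 14, 15, 16} but the RHS claimed here equals {1, 3, 4, 5, 6, 9, 10, 11, 12, 13, 14, 15}. The correct form is (A ∩ B)' = A' ∪ B'.

Identity is invalid: (A ∩ B)' = {1, 2, 3, 4, 5, 6, 8, 9, 10, 11, 12, 13, 14, 15, 16} but A' ∩ B' = {1, 3, 4, 5, 6, 9, 10, 11, 12, 13, 14, 15}. The correct De Morgan law is (A ∩ B)' = A' ∪ B'.


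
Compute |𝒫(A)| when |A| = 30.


Number of subsets = 2^n
= 2^30
= 1073741824

|P(A)| = 1073741824


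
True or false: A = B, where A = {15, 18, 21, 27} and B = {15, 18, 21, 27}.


Two sets are equal iff they have exactly the same elements.
A = {15, 18, 21, 27}
B = {15, 18, 21, 27}
Same elements → A = B

Yes, A = B


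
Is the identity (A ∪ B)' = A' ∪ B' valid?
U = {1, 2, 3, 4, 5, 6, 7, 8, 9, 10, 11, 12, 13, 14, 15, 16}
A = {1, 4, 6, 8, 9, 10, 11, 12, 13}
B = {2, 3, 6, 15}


LHS: A ∪ B = {1, 2, 3, 4, 6, 8, 9, 10, 11, 12, 13, 15}
(A ∪ B)' = U \ (A ∪ B) = {5, 7, 14, 16}
A' = {2, 3, 5, 7, 14, 15, 16}, B' = {1, 4, 5, 7, 8, 9, 10, 11, 12, 13, 14, 16}
Claimed RHS: A' ∪ B' = {1, 2, 3, 4, 5, 7, 8, 9, 10, 11, 12, 13, 14, 15, 16}
Identity is INVALID: LHS = {5, 7, 14, 16} but the RHS claimed here equals {1, 2, 3, 4, 5, 7, 8, 9, 10, 11, 12, 13, 14, 15, 16}. The correct form is (A ∪ B)' = A' ∩ B'.

Identity is invalid: (A ∪ B)' = {5, 7, 14, 16} but A' ∪ B' = {1, 2, 3, 4, 5, 7, 8, 9, 10, 11, 12, 13, 14, 15, 16}. The correct De Morgan law is (A ∪ B)' = A' ∩ B'.


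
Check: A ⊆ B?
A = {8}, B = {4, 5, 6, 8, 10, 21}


A ⊆ B means every element of A is in B.
All elements of A are in B.
So A ⊆ B.

Yes, A ⊆ B


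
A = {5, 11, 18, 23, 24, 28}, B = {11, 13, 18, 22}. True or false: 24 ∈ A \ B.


A = {5, 11, 18, 23, 24, 28}, B = {11, 13, 18, 22}
A \ B = elements in A but not in B
A \ B = {5, 23, 24, 28}
Checking if 24 ∈ A \ B
24 is in A \ B → True

24 ∈ A \ B


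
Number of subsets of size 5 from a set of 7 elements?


C(n,k) = n! / (k!(n-k)!)
C(7,5) = 7! / (5!2!)
= 21

C(7,5) = 21


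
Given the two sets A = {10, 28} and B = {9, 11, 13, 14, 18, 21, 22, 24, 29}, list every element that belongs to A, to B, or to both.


A ∪ B = all elements in A or B (or both)
A = {10, 28}
B = {9, 11, 13, 14, 18, 21, 22, 24, 29}
A ∪ B = {9, 10, 11, 13, 14, 18, 21, 22, 24, 28, 29}

A ∪ B = {9, 10, 11, 13, 14, 18, 21, 22, 24, 28, 29}


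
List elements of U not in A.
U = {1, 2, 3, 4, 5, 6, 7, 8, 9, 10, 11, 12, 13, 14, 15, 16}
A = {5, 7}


Aᶜ = U \ A = elements in U but not in A
U = {1, 2, 3, 4, 5, 6, 7, 8, 9, 10, 11, 12, 13, 14, 15, 16}
A = {5, 7}
Aᶜ = {1, 2, 3, 4, 6, 8, 9, 10, 11, 12, 13, 14, 15, 16}

Aᶜ = {1, 2, 3, 4, 6, 8, 9, 10, 11, 12, 13, 14, 15, 16}


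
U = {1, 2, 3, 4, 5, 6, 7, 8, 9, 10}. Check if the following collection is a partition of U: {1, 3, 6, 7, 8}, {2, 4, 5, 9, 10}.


A partition requires: (1) non-empty parts, (2) pairwise disjoint, (3) union = U
Parts: {1, 3, 6, 7, 8}, {2, 4, 5, 9, 10}
Union of parts: {1, 2, 3, 4, 5, 6, 7, 8, 9, 10}
U = {1, 2, 3, 4, 5, 6, 7, 8, 9, 10}
All non-empty? True
Pairwise disjoint? True
Covers U? True

Yes, valid partition


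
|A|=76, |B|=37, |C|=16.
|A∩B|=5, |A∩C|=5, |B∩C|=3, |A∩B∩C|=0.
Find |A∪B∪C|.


|A∪B∪C| = |A|+|B|+|C| - |A∩B|-|A∩C|-|B∩C| + |A∩B∩C|
= 76+37+16 - 5-5-3 + 0
= 129 - 13 + 0
= 116

|A ∪ B ∪ C| = 116


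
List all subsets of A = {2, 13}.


|A| = 2, so |P(A)| = 2^2 = 4
Enumerate subsets by cardinality (0 to 2):
∅, {2}, {13}, {2, 13}

P(A) has 4 subsets: ∅, {2}, {13}, {2, 13}


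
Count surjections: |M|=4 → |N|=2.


n = |M| = 4, k = |N| = 2. Surjections via inclusion-exclusion:
S(n,k) = Σ(-1)^i × C(k,i) × (k-i)^n, i=0 to k
i=0: (-1)^0×C(2,0)×2^4 = 16
i=1: (-1)^1×C(2,1)×1^4 = -2
i=2: (-1)^2×C(2,2)×0^4 = 0
Total = 14

Number of surjections = 14


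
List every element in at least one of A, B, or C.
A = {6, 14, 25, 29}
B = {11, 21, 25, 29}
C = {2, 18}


A ∪ B = {6, 11, 14, 21, 25, 29}
(A ∪ B) ∪ C = {2, 6, 11, 14, 18, 21, 25, 29}

A ∪ B ∪ C = {2, 6, 11, 14, 18, 21, 25, 29}


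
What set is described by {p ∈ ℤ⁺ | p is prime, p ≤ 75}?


Checking each candidate:
Condition: primes ≤ 75
Result = {2, 3, 5, 7, 11, 13, 17, 19, 23, 29, 31, 37, 41, 43, 47, 53, 59, 61, 67, 71, 73}

{2, 3, 5, 7, 11, 13, 17, 19, 23, 29, 31, 37, 41, 43, 47, 53, 59, 61, 67, 71, 73}


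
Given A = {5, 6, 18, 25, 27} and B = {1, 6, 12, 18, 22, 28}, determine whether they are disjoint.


Disjoint means A ∩ B = ∅.
A ∩ B = {6, 18}
A ∩ B ≠ ∅, so A and B are NOT disjoint.

No, A and B are not disjoint (A ∩ B = {6, 18})


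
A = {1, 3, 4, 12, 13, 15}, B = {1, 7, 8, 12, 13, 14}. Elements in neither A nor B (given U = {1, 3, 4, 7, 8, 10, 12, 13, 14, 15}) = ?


A = {1, 3, 4, 12, 13, 15}
B = {1, 7, 8, 12, 13, 14}
Region: in neither A nor B (given U = {1, 3, 4, 7, 8, 10, 12, 13, 14, 15})
Elements: {10}

Elements in neither A nor B (given U = {1, 3, 4, 7, 8, 10, 12, 13, 14, 15}): {10}


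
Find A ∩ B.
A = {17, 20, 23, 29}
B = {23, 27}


A ∩ B = elements in both A and B
A = {17, 20, 23, 29}
B = {23, 27}
A ∩ B = {23}

A ∩ B = {23}


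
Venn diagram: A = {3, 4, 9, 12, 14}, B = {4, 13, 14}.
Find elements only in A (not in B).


A = {3, 4, 9, 12, 14}
B = {4, 13, 14}
Region: only in A (not in B)
Elements: {3, 9, 12}

Elements only in A (not in B): {3, 9, 12}


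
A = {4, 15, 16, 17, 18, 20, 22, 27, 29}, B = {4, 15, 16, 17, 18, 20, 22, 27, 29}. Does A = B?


Two sets are equal iff they have exactly the same elements.
A = {4, 15, 16, 17, 18, 20, 22, 27, 29}
B = {4, 15, 16, 17, 18, 20, 22, 27, 29}
Same elements → A = B

Yes, A = B


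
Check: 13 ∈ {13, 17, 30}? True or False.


A = {13, 17, 30}
Checking if 13 is in A
13 is in A → True

13 ∈ A


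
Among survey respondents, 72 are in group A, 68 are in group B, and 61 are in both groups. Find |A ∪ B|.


|A ∪ B| = |A| + |B| - |A ∩ B|
= 72 + 68 - 61
= 79

|A ∪ B| = 79


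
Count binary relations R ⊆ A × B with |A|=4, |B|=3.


A relation from A to B is any subset of A × B.
|A × B| = 4 × 3 = 12
# relations = 2^|A × B| = 2^12 = 4096

Number of relations = 4096


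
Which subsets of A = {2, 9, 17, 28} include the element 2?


A subset of A contains 2 iff the remaining 3 elements form any subset of A \ {2}.
Count: 2^(n-1) = 2^3 = 8
Subsets containing 2: {2}, {2, 9}, {2, 17}, {2, 28}, {2, 9, 17}, {2, 9, 28}, {2, 17, 28}, {2, 9, 17, 28}

Subsets containing 2 (8 total): {2}, {2, 9}, {2, 17}, {2, 28}, {2, 9, 17}, {2, 9, 28}, {2, 17, 28}, {2, 9, 17, 28}


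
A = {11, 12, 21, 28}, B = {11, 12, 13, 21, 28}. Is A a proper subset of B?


A ⊂ B requires: A ⊆ B AND A ≠ B.
A ⊆ B? Yes
A = B? No
A ⊂ B: Yes (A is a proper subset of B)

Yes, A ⊂ B


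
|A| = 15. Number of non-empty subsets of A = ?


Total subsets = 2^n = 2^15 = 32768
Non-empty subsets exclude the empty set: 2^n - 1
= 32768 - 1
= 32767

Number of non-empty subsets = 32767


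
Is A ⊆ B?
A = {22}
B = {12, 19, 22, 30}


A ⊆ B means every element of A is in B.
All elements of A are in B.
So A ⊆ B.

Yes, A ⊆ B


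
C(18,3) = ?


C(n,k) = n! / (k!(n-k)!)
C(18,3) = 18! / (3!15!)
= 816

C(18,3) = 816


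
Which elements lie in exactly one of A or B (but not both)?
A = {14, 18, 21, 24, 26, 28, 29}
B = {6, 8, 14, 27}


A △ B = (A \ B) ∪ (B \ A) = elements in exactly one of A or B
A \ B = {18, 21, 24, 26, 28, 29}
B \ A = {6, 8, 27}
A △ B = {6, 8, 18, 21, 24, 26, 27, 28, 29}

A △ B = {6, 8, 18, 21, 24, 26, 27, 28, 29}


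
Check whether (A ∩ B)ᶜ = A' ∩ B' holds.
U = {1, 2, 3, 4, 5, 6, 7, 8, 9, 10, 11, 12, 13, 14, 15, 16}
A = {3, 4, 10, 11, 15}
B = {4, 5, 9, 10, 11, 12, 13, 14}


LHS: A ∩ B = {4, 10, 11}
(A ∩ B)' = U \ (A ∩ B) = {1, 2, 3, 5, 6, 7, 8, 9, 12, 13, 14, 15, 16}
A' = {1, 2, 5, 6, 7, 8, 9, 12, 13, 14, 16}, B' = {1, 2, 3, 6, 7, 8, 15, 16}
Claimed RHS: A' ∩ B' = {1, 2, 6, 7, 8, 16}
Identity is INVALID: LHS = {1, 2, 3, 5, 6, 7, 8, 9, 12, 13, 14, 15, 16} but the RHS claimed here equals {1, 2, 6, 7, 8, 16}. The correct form is (A ∩ B)' = A' ∪ B'.

Identity is invalid: (A ∩ B)' = {1, 2, 3, 5, 6, 7, 8, 9, 12, 13, 14, 15, 16} but A' ∩ B' = {1, 2, 6, 7, 8, 16}. The correct De Morgan law is (A ∩ B)' = A' ∪ B'.


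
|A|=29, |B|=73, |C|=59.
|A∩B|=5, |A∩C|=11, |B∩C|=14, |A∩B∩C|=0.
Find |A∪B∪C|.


|A∪B∪C| = |A|+|B|+|C| - |A∩B|-|A∩C|-|B∩C| + |A∩B∩C|
= 29+73+59 - 5-11-14 + 0
= 161 - 30 + 0
= 131

|A ∪ B ∪ C| = 131


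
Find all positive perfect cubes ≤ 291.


Checking each candidate:
Condition: positive perfect cubes ≤ 291
Result = {1, 8, 27, 64, 125, 216}

{1, 8, 27, 64, 125, 216}


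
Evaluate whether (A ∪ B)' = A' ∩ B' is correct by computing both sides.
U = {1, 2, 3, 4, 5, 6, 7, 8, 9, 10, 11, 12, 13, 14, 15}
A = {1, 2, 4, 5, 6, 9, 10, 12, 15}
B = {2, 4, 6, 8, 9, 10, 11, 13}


LHS: A ∪ B = {1, 2, 4, 5, 6, 8, 9, 10, 11, 12, 13, 15}
(A ∪ B)' = U \ (A ∪ B) = {3, 7, 14}
A' = {3, 7, 8, 11, 13, 14}, B' = {1, 3, 5, 7, 12, 14, 15}
Claimed RHS: A' ∩ B' = {3, 7, 14}
Identity is VALID: LHS = RHS = {3, 7, 14} ✓

Identity is valid. (A ∪ B)' = A' ∩ B' = {3, 7, 14}


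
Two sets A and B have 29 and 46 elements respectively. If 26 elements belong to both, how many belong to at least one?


|A ∪ B| = |A| + |B| - |A ∩ B|
= 29 + 46 - 26
= 49

|A ∪ B| = 49


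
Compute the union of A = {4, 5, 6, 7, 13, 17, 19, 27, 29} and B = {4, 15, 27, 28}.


A ∪ B = all elements in A or B (or both)
A = {4, 5, 6, 7, 13, 17, 19, 27, 29}
B = {4, 15, 27, 28}
A ∪ B = {4, 5, 6, 7, 13, 15, 17, 19, 27, 28, 29}

A ∪ B = {4, 5, 6, 7, 13, 15, 17, 19, 27, 28, 29}


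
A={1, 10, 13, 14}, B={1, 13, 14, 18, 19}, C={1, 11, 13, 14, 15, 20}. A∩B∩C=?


A ∩ B = {1, 13, 14}
(A ∩ B) ∩ C = {1, 13, 14}

A ∩ B ∩ C = {1, 13, 14}


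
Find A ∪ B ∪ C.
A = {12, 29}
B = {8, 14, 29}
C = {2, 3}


A ∪ B = {8, 12, 14, 29}
(A ∪ B) ∪ C = {2, 3, 8, 12, 14, 29}

A ∪ B ∪ C = {2, 3, 8, 12, 14, 29}


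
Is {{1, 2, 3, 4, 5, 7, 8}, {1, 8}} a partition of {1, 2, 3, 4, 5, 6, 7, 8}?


A partition requires: (1) non-empty parts, (2) pairwise disjoint, (3) union = U
Parts: {1, 2, 3, 4, 5, 7, 8}, {1, 8}
Union of parts: {1, 2, 3, 4, 5, 7, 8}
U = {1, 2, 3, 4, 5, 6, 7, 8}
All non-empty? True
Pairwise disjoint? False
Covers U? False

No, not a valid partition


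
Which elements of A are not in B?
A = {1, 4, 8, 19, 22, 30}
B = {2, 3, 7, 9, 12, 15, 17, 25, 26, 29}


A \ B = elements in A but not in B
A = {1, 4, 8, 19, 22, 30}
B = {2, 3, 7, 9, 12, 15, 17, 25, 26, 29}
Remove from A any elements in B
A \ B = {1, 4, 8, 19, 22, 30}

A \ B = {1, 4, 8, 19, 22, 30}


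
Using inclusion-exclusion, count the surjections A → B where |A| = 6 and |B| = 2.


n = |A| = 6, k = |B| = 2. Surjections via inclusion-exclusion:
S(n,k) = Σ(-1)^i × C(k,i) × (k-i)^n, i=0 to k
i=0: (-1)^0×C(2,0)×2^6 = 64
i=1: (-1)^1×C(2,1)×1^6 = -2
i=2: (-1)^2×C(2,2)×0^6 = 0
Total = 62

Number of surjections = 62


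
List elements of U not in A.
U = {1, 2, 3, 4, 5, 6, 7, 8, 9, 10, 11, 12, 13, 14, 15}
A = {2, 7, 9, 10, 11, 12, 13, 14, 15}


Aᶜ = U \ A = elements in U but not in A
U = {1, 2, 3, 4, 5, 6, 7, 8, 9, 10, 11, 12, 13, 14, 15}
A = {2, 7, 9, 10, 11, 12, 13, 14, 15}
Aᶜ = {1, 3, 4, 5, 6, 8}

Aᶜ = {1, 3, 4, 5, 6, 8}


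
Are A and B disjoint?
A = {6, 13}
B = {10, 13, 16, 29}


Disjoint means A ∩ B = ∅.
A ∩ B = {13}
A ∩ B ≠ ∅, so A and B are NOT disjoint.

No, A and B are not disjoint (A ∩ B = {13})


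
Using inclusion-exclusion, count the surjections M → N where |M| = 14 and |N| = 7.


n = |M| = 14, k = |N| = 7. Surjections via inclusion-exclusion:
S(n,k) = Σ(-1)^i × C(k,i) × (k-i)^n, i=0 to k
i=0: (-1)^0×C(7,0)×7^14 = 678223072849
i=1: (-1)^1×C(7,1)×6^14 = -548549148672
i=2: (-1)^2×C(7,2)×5^14 = 128173828125
i=3: (-1)^3×C(7,3)×4^14 = -9395240960
i=4: (-1)^4×C(7,4)×3^14 = 167403915
i=5: (-1)^5×C(7,5)×2^14 = -344064
i=6: (-1)^6×C(7,6)×1^14 = 7
i=7: (-1)^7×C(7,7)×0^14 = 0
Total = 248619571200

Number of surjections = 248619571200


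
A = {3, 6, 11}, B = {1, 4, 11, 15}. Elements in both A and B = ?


A = {3, 6, 11}
B = {1, 4, 11, 15}
Region: in both A and B
Elements: {11}

Elements in both A and B: {11}


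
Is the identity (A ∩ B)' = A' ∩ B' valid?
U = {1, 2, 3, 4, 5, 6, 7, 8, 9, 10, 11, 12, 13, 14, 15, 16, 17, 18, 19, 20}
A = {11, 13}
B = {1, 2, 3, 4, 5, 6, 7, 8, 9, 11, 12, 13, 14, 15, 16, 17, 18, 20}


LHS: A ∩ B = {11, 13}
(A ∩ B)' = U \ (A ∩ B) = {1, 2, 3, 4, 5, 6, 7, 8, 9, 10, 12, 14, 15, 16, 17, 18, 19, 20}
A' = {1, 2, 3, 4, 5, 6, 7, 8, 9, 10, 12, 14, 15, 16, 17, 18, 19, 20}, B' = {10, 19}
Claimed RHS: A' ∩ B' = {10, 19}
Identity is INVALID: LHS = {1, 2, 3, 4, 5, 6, 7, 8, 9, 10, 12, 14, 15, 16, 17, 18, 19, 20} but the RHS claimed here equals {10, 19}. The correct form is (A ∩ B)' = A' ∪ B'.

Identity is invalid: (A ∩ B)' = {1, 2, 3, 4, 5, 6, 7, 8, 9, 10, 12, 14, 15, 16, 17, 18, 19, 20} but A' ∩ B' = {10, 19}. The correct De Morgan law is (A ∩ B)' = A' ∪ B'.


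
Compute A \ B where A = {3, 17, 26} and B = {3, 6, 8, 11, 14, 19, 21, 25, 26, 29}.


A \ B = elements in A but not in B
A = {3, 17, 26}
B = {3, 6, 8, 11, 14, 19, 21, 25, 26, 29}
Remove from A any elements in B
A \ B = {17}

A \ B = {17}


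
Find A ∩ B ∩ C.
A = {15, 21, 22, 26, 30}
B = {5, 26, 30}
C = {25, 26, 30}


A ∩ B = {26, 30}
(A ∩ B) ∩ C = {26, 30}

A ∩ B ∩ C = {26, 30}


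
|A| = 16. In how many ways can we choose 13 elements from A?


C(n,k) = n! / (k!(n-k)!)
C(16,13) = 16! / (13!3!)
= 560

C(16,13) = 560


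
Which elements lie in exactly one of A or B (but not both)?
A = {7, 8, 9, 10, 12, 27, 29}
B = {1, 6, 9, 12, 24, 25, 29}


A △ B = (A \ B) ∪ (B \ A) = elements in exactly one of A or B
A \ B = {7, 8, 10, 27}
B \ A = {1, 6, 24, 25}
A △ B = {1, 6, 7, 8, 10, 24, 25, 27}

A △ B = {1, 6, 7, 8, 10, 24, 25, 27}


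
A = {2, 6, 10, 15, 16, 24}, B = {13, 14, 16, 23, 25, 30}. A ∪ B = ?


A ∪ B = all elements in A or B (or both)
A = {2, 6, 10, 15, 16, 24}
B = {13, 14, 16, 23, 25, 30}
A ∪ B = {2, 6, 10, 13, 14, 15, 16, 23, 24, 25, 30}

A ∪ B = {2, 6, 10, 13, 14, 15, 16, 23, 24, 25, 30}


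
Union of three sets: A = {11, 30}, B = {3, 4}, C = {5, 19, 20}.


A ∪ B = {3, 4, 11, 30}
(A ∪ B) ∪ C = {3, 4, 5, 11, 19, 20, 30}

A ∪ B ∪ C = {3, 4, 5, 11, 19, 20, 30}


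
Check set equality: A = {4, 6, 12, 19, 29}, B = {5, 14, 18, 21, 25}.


Two sets are equal iff they have exactly the same elements.
A = {4, 6, 12, 19, 29}
B = {5, 14, 18, 21, 25}
Differences: {4, 5, 6, 12, 14, 18, 19, 21, 25, 29}
A ≠ B

No, A ≠ B


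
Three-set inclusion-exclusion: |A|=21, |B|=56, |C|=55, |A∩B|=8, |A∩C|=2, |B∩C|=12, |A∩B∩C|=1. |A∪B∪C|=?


|A∪B∪C| = |A|+|B|+|C| - |A∩B|-|A∩C|-|B∩C| + |A∩B∩C|
= 21+56+55 - 8-2-12 + 1
= 132 - 22 + 1
= 111

|A ∪ B ∪ C| = 111


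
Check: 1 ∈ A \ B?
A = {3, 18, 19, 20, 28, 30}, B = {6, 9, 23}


A = {3, 18, 19, 20, 28, 30}, B = {6, 9, 23}
A \ B = elements in A but not in B
A \ B = {3, 18, 19, 20, 28, 30}
Checking if 1 ∈ A \ B
1 is not in A \ B → False

1 ∉ A \ B


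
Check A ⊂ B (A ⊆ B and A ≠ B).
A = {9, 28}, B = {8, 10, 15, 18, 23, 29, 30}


A ⊂ B requires: A ⊆ B AND A ≠ B.
A ⊆ B? No
A ⊄ B, so A is not a proper subset.

No, A is not a proper subset of B


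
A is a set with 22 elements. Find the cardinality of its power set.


Number of subsets = 2^n
= 2^22
= 4194304

|P(A)| = 4194304


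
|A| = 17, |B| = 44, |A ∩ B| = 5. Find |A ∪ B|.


|A ∪ B| = |A| + |B| - |A ∩ B|
= 17 + 44 - 5
= 56

|A ∪ B| = 56


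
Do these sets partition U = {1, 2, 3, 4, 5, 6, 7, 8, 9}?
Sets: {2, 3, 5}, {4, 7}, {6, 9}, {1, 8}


A partition requires: (1) non-empty parts, (2) pairwise disjoint, (3) union = U
Parts: {2, 3, 5}, {4, 7}, {6, 9}, {1, 8}
Union of parts: {1, 2, 3, 4, 5, 6, 7, 8, 9}
U = {1, 2, 3, 4, 5, 6, 7, 8, 9}
All non-empty? True
Pairwise disjoint? True
Covers U? True

Yes, valid partition


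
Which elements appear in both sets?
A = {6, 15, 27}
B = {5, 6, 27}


A ∩ B = elements in both A and B
A = {6, 15, 27}
B = {5, 6, 27}
A ∩ B = {6, 27}

A ∩ B = {6, 27}


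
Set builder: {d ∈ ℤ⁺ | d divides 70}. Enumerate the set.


Checking each candidate:
Condition: positive divisors of 70
Result = {1, 2, 5, 7, 10, 14, 35, 70}

{1, 2, 5, 7, 10, 14, 35, 70}


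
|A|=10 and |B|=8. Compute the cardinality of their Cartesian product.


|A × B| = |A| × |B|
= 10 × 8
= 80

|A × B| = 80


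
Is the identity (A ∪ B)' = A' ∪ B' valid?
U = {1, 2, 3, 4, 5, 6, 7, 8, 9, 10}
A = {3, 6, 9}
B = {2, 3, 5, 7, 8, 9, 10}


LHS: A ∪ B = {2, 3, 5, 6, 7, 8, 9, 10}
(A ∪ B)' = U \ (A ∪ B) = {1, 4}
A' = {1, 2, 4, 5, 7, 8, 10}, B' = {1, 4, 6}
Claimed RHS: A' ∪ B' = {1, 2, 4, 5, 6, 7, 8, 10}
Identity is INVALID: LHS = {1, 4} but the RHS claimed here equals {1, 2, 4, 5, 6, 7, 8, 10}. The correct form is (A ∪ B)' = A' ∩ B'.

Identity is invalid: (A ∪ B)' = {1, 4} but A' ∪ B' = {1, 2, 4, 5, 6, 7, 8, 10}. The correct De Morgan law is (A ∪ B)' = A' ∩ B'.


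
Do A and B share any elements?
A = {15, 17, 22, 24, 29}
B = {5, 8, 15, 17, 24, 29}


Disjoint means A ∩ B = ∅.
A ∩ B = {15, 17, 24, 29}
A ∩ B ≠ ∅, so A and B are NOT disjoint.

Yes — A and B share the element(s) of A ∩ B = {15, 17, 24, 29}, so they are not disjoint


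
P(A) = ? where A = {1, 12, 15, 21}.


|A| = 4, so |P(A)| = 2^4 = 16
Enumerate subsets by cardinality (0 to 4):
∅, {1}, {12}, {15}, {21}, {1, 12}, {1, 15}, {1, 21}, {12, 15}, {12, 21}, {15, 21}, {1, 12, 15}, {1, 12, 21}, {1, 15, 21}, {12, 15, 21}, {1, 12, 15, 21}

P(A) has 16 subsets: ∅, {1}, {12}, {15}, {21}, {1, 12}, {1, 15}, {1, 21}, {12, 15}, {12, 21}, {15, 21}, {1, 12, 15}, {1, 12, 21}, {1, 15, 21}, {12, 15, 21}, {1, 12, 15, 21}


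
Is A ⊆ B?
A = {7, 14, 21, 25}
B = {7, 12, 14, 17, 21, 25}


A ⊆ B means every element of A is in B.
All elements of A are in B.
So A ⊆ B.

Yes, A ⊆ B


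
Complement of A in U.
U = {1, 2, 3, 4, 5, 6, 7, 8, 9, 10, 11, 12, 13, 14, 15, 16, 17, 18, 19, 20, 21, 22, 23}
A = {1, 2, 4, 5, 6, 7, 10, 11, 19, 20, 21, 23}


Aᶜ = U \ A = elements in U but not in A
U = {1, 2, 3, 4, 5, 6, 7, 8, 9, 10, 11, 12, 13, 14, 15, 16, 17, 18, 19, 20, 21, 22, 23}
A = {1, 2, 4, 5, 6, 7, 10, 11, 19, 20, 21, 23}
Aᶜ = {3, 8, 9, 12, 13, 14, 15, 16, 17, 18, 22}

Aᶜ = {3, 8, 9, 12, 13, 14, 15, 16, 17, 18, 22}


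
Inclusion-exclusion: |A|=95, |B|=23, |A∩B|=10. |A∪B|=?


|A ∪ B| = |A| + |B| - |A ∩ B|
= 95 + 23 - 10
= 108

|A ∪ B| = 108


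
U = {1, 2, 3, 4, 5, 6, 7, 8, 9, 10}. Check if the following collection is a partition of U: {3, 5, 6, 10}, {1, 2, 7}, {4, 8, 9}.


A partition requires: (1) non-empty parts, (2) pairwise disjoint, (3) union = U
Parts: {3, 5, 6, 10}, {1, 2, 7}, {4, 8, 9}
Union of parts: {1, 2, 3, 4, 5, 6, 7, 8, 9, 10}
U = {1, 2, 3, 4, 5, 6, 7, 8, 9, 10}
All non-empty? True
Pairwise disjoint? True
Covers U? True

Yes, valid partition


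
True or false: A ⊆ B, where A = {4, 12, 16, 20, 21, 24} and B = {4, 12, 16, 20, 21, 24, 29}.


A ⊆ B means every element of A is in B.
All elements of A are in B.
So A ⊆ B.

Yes, A ⊆ B


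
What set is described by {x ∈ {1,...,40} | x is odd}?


Checking each candidate:
Condition: odd numbers in {1,...,40}
Result = {1, 3, 5, 7, 9, 11, 13, 15, 17, 19, 21, 23, 25, 27, 29, 31, 33, 35, 37, 39}

{1, 3, 5, 7, 9, 11, 13, 15, 17, 19, 21, 23, 25, 27, 29, 31, 33, 35, 37, 39}


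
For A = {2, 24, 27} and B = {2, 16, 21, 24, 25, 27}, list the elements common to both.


A ∩ B = elements in both A and B
A = {2, 24, 27}
B = {2, 16, 21, 24, 25, 27}
A ∩ B = {2, 24, 27}

A ∩ B = {2, 24, 27}


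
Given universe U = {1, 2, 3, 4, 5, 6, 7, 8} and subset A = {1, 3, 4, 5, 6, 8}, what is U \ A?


Aᶜ = U \ A = elements in U but not in A
U = {1, 2, 3, 4, 5, 6, 7, 8}
A = {1, 3, 4, 5, 6, 8}
Aᶜ = {2, 7}

Aᶜ = {2, 7}


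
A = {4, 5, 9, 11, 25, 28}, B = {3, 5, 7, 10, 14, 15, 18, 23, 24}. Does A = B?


Two sets are equal iff they have exactly the same elements.
A = {4, 5, 9, 11, 25, 28}
B = {3, 5, 7, 10, 14, 15, 18, 23, 24}
Differences: {3, 4, 7, 9, 10, 11, 14, 15, 18, 23, 24, 25, 28}
A ≠ B

No, A ≠ B


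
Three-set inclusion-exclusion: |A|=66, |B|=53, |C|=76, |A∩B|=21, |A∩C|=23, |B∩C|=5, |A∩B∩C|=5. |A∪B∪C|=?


|A∪B∪C| = |A|+|B|+|C| - |A∩B|-|A∩C|-|B∩C| + |A∩B∩C|
= 66+53+76 - 21-23-5 + 5
= 195 - 49 + 5
= 151

|A ∪ B ∪ C| = 151


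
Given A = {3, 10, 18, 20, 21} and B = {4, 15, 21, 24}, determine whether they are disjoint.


Disjoint means A ∩ B = ∅.
A ∩ B = {21}
A ∩ B ≠ ∅, so A and B are NOT disjoint.

No, A and B are not disjoint (A ∩ B = {21})


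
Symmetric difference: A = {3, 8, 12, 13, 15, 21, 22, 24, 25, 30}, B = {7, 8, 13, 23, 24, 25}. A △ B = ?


A △ B = (A \ B) ∪ (B \ A) = elements in exactly one of A or B
A \ B = {3, 12, 15, 21, 22, 30}
B \ A = {7, 23}
A △ B = {3, 7, 12, 15, 21, 22, 23, 30}

A △ B = {3, 7, 12, 15, 21, 22, 23, 30}


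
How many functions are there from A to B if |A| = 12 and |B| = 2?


Each of |A| = 12 inputs maps to any of |B| = 2 outputs.
# functions = |B|^|A| = 2^12
= 4096

Number of functions = 4096


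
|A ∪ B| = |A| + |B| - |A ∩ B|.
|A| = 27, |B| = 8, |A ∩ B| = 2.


|A ∪ B| = |A| + |B| - |A ∩ B|
= 27 + 8 - 2
= 33

|A ∪ B| = 33


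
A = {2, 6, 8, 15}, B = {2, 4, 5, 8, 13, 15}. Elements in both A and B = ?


A = {2, 6, 8, 15}
B = {2, 4, 5, 8, 13, 15}
Region: in both A and B
Elements: {2, 8, 15}

Elements in both A and B: {2, 8, 15}


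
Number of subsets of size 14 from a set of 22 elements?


C(n,k) = n! / (k!(n-k)!)
C(22,14) = 22! / (14!8!)
= 319770

C(22,14) = 319770


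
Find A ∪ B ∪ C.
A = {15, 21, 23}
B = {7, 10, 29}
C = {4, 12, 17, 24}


A ∪ B = {7, 10, 15, 21, 23, 29}
(A ∪ B) ∪ C = {4, 7, 10, 12, 15, 17, 21, 23, 24, 29}

A ∪ B ∪ C = {4, 7, 10, 12, 15, 17, 21, 23, 24, 29}


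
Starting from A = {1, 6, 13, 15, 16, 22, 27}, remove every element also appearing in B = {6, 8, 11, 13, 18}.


A \ B = elements in A but not in B
A = {1, 6, 13, 15, 16, 22, 27}
B = {6, 8, 11, 13, 18}
Remove from A any elements in B
A \ B = {1, 15, 16, 22, 27}

A \ B = {1, 15, 16, 22, 27}


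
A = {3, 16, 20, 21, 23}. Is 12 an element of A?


A = {3, 16, 20, 21, 23}
Checking if 12 is in A
12 is not in A → False

12 ∉ A


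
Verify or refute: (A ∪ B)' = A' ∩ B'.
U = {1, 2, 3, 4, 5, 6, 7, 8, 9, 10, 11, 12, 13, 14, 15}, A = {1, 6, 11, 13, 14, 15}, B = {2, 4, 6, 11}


LHS: A ∪ B = {1, 2, 4, 6, 11, 13, 14, 15}
(A ∪ B)' = U \ (A ∪ B) = {3, 5, 7, 8, 9, 10, 12}
A' = {2, 3, 4, 5, 7, 8, 9, 10, 12}, B' = {1, 3, 5, 7, 8, 9, 10, 12, 13, 14, 15}
Claimed RHS: A' ∩ B' = {3, 5, 7, 8, 9, 10, 12}
Identity is VALID: LHS = RHS = {3, 5, 7, 8, 9, 10, 12} ✓

Identity is valid. (A ∪ B)' = A' ∩ B' = {3, 5, 7, 8, 9, 10, 12}


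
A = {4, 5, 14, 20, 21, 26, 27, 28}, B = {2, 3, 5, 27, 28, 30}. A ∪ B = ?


A ∪ B = all elements in A or B (or both)
A = {4, 5, 14, 20, 21, 26, 27, 28}
B = {2, 3, 5, 27, 28, 30}
A ∪ B = {2, 3, 4, 5, 14, 20, 21, 26, 27, 28, 30}

A ∪ B = {2, 3, 4, 5, 14, 20, 21, 26, 27, 28, 30}


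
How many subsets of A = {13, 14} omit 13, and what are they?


A subset of A that omits 13 is a subset of A \ {13}, so there are 2^(n-1) = 2^1 = 2 of them.
Subsets excluding 13: ∅, {14}

Subsets excluding 13 (2 total): ∅, {14}


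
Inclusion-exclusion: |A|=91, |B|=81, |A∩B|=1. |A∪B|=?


|A ∪ B| = |A| + |B| - |A ∩ B|
= 91 + 81 - 1
= 171

|A ∪ B| = 171


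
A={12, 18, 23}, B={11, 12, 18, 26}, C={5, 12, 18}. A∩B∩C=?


A ∩ B = {12, 18}
(A ∩ B) ∩ C = {12, 18}

A ∩ B ∩ C = {12, 18}


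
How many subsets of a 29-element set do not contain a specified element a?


Subsets of A avoiding a are subsets of A \ {a}, which has 28 elements.
Count = 2^(n-1) = 2^28
= 268435456

Number of subsets avoiding a = 268435456


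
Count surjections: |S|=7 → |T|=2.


n = |S| = 7, k = |T| = 2. Surjections via inclusion-exclusion:
S(n,k) = Σ(-1)^i × C(k,i) × (k-i)^n, i=0 to k
i=0: (-1)^0×C(2,0)×2^7 = 128
i=1: (-1)^1×C(2,1)×1^7 = -2
i=2: (-1)^2×C(2,2)×0^7 = 0
Total = 126

Number of surjections = 126


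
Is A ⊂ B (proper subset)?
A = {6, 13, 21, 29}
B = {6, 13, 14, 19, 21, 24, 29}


A ⊂ B requires: A ⊆ B AND A ≠ B.
A ⊆ B? Yes
A = B? No
A ⊂ B: Yes (A is a proper subset of B)

Yes, A ⊂ B


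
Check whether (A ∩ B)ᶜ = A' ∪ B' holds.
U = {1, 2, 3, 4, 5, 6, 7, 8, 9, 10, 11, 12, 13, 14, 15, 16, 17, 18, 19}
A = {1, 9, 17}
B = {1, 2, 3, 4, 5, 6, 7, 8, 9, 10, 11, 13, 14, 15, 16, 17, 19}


LHS: A ∩ B = {1, 9, 17}
(A ∩ B)' = U \ (A ∩ B) = {2, 3, 4, 5, 6, 7, 8, 10, 11, 12, 13, 14, 15, 16, 18, 19}
A' = {2, 3, 4, 5, 6, 7, 8, 10, 11, 12, 13, 14, 15, 16, 18, 19}, B' = {12, 18}
Claimed RHS: A' ∪ B' = {2, 3, 4, 5, 6, 7, 8, 10, 11, 12, 13, 14, 15, 16, 18, 19}
Identity is VALID: LHS = RHS = {2, 3, 4, 5, 6, 7, 8, 10, 11, 12, 13, 14, 15, 16, 18, 19} ✓

Identity is valid. (A ∩ B)' = A' ∪ B' = {2, 3, 4, 5, 6, 7, 8, 10, 11, 12, 13, 14, 15, 16, 18, 19}


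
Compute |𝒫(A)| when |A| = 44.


Number of subsets = 2^n
= 2^44
= 17592186044416

|P(A)| = 17592186044416


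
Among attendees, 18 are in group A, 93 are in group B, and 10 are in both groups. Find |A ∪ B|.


|A ∪ B| = |A| + |B| - |A ∩ B|
= 18 + 93 - 10
= 101

|A ∪ B| = 101


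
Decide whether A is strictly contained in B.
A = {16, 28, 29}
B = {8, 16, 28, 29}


A ⊂ B requires: A ⊆ B AND A ≠ B.
A ⊆ B? Yes
A = B? No
A ⊂ B: Yes (A is a proper subset of B)

Yes, A ⊂ B


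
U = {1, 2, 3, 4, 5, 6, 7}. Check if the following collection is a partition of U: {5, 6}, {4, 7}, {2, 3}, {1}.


A partition requires: (1) non-empty parts, (2) pairwise disjoint, (3) union = U
Parts: {5, 6}, {4, 7}, {2, 3}, {1}
Union of parts: {1, 2, 3, 4, 5, 6, 7}
U = {1, 2, 3, 4, 5, 6, 7}
All non-empty? True
Pairwise disjoint? True
Covers U? True

Yes, valid partition
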